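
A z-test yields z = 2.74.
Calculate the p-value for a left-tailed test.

For z = 2.74:
p = P(Z < 2.74) = Φ(2.74) = 0.9969

Answer: p-value ≈ 0.9969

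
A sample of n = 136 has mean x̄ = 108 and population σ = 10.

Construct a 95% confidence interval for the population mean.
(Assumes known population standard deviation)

Answer: (106.3193, 109.6807)

Derivation:
Confidence level: 95%, α = 0.05
z_0.025 = 1.960
SE = σ/√n = 10/√136 = 0.8575
Margin of error = 1.960 × 0.8575 = 1.6807
CI: x̄ ± margin = 108 ± 1.6807
CI: (106.3193, 109.6807)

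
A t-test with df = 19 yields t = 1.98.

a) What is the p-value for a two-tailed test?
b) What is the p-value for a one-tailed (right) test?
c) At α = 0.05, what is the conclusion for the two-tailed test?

Answer: a) 0.0624, b) 0.0312, c) fail to reject H₀

Derivation:
Using t-distribution with df = 19:
a) Two-tailed: p = 2×P(T > 1.98) = 0.0624
b) One-tailed: p = P(T > 1.98) = 0.0312
c) 0.0624 ≥ 0.05, fail to reject H₀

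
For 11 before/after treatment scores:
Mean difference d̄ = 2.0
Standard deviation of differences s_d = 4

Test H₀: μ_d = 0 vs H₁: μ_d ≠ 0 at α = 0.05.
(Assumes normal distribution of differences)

Answer: t = 1.6584, fail to reject H₀

Derivation:
df = n - 1 = 10
SE = s_d/√n = 4/√11 = 1.2060
t = d̄/SE = 2.0/1.2060 = 1.6584
Critical value: t_{0.025,10} = ±2.228
p-value ≈ 0.1282
Decision: fail to reject H₀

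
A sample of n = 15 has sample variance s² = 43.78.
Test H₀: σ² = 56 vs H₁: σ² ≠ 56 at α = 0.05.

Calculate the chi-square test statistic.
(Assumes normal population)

df = n - 1 = 14
χ² = (n-1)s²/σ₀² = 14×43.78/56 = 10.9450
Critical values: χ²_{0.975,14} = 5.629, χ²_{0.025,14} = 26.119
Rejection region: χ² < 5.629 or χ² > 26.119
Decision: fail to reject H₀

Answer: χ² = 10.9450, fail to reject H₀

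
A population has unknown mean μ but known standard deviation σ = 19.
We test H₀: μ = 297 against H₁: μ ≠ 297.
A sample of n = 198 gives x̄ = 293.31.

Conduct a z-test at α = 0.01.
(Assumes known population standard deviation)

Answer: z = -2.7327, reject H₀

Derivation:
Standard error: SE = σ/√n = 19/√198 = 1.3503
z-statistic: z = (x̄ - μ₀)/SE = (293.31 - 297)/1.3503 = -2.7327
Critical value: ±2.576
p-value = 0.0063
Decision: reject H₀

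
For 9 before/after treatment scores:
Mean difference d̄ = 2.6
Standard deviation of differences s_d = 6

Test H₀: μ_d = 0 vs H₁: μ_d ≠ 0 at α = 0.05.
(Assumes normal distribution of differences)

df = n - 1 = 8
SE = s_d/√n = 6/√9 = 2.0000
t = d̄/SE = 2.6/2.0000 = 1.3000
Critical value: t_{0.025,8} = ±2.306
p-value ≈ 0.2298
Decision: fail to reject H₀

Answer: t = 1.3000, fail to reject H₀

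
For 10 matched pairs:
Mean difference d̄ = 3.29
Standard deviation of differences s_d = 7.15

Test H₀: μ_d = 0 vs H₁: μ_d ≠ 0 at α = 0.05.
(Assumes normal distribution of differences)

df = n - 1 = 9
SE = s_d/√n = 7.15/√10 = 2.2610
t = d̄/SE = 3.29/2.2610 = 1.4551
Critical value: t_{0.025,9} = ±2.262
p-value ≈ 0.1796
Decision: fail to reject H₀

Answer: t = 1.4551, fail to reject H₀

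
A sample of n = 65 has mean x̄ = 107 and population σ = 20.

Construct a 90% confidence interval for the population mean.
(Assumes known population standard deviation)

Answer: (102.9192, 111.0808)

Derivation:
Confidence level: 90%, α = 0.1
z_0.05 = 1.645
SE = σ/√n = 20/√65 = 2.4807
Margin of error = 1.645 × 2.4807 = 4.0808
CI: x̄ ± margin = 107 ± 4.0808
CI: (102.9192, 111.0808)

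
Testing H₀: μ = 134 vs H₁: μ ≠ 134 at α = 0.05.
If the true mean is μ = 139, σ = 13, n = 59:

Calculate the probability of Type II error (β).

SE = σ/√n = 13/√59 = 1.6925
Critical values: μ₀ ± z_0.025×SE = 134 ± 1.960×1.6925
Acceptance region: (130.6827, 137.3173)
Under H₁ (μ = 139): z_high = (137.3173 - 139)/1.6925 = -0.9942, z_low = (130.6827 - 139)/1.6925 = -4.9142
β = P(not reject | H₁) = Φ(-0.9942) - Φ(-4.9142) ≈ 0.1601

Answer: β ≈ 0.1601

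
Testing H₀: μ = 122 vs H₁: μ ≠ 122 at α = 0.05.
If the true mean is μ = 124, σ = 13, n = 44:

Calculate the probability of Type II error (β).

SE = σ/√n = 13/√44 = 1.9598
Critical values: μ₀ ± z_0.025×SE = 122 ± 1.960×1.9598
Acceptance region: (118.1588, 125.8412)
Under H₁ (μ = 124): z_high = (125.8412 - 124)/1.9598 = 0.9395, z_low = (118.1588 - 124)/1.9598 = -2.9805
β = P(not reject | H₁) = Φ(0.9395) - Φ(-2.9805) ≈ 0.8248

Answer: β ≈ 0.8248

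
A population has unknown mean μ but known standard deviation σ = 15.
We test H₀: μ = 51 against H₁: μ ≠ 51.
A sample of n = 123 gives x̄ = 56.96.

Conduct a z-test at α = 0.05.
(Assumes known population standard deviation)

Standard error: SE = σ/√n = 15/√123 = 1.3525
z-statistic: z = (x̄ - μ₀)/SE = (56.96 - 51)/1.3525 = 4.4067
Critical value: ±1.960
p-value < 0.0001
Decision: reject H₀

Answer: z = 4.4067, reject H₀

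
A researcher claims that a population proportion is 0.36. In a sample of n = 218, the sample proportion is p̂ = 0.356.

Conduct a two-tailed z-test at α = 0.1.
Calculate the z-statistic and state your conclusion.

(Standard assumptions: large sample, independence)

Answer: z = -0.1230, fail to reject H₀

Derivation:
H₀: p = 0.36, H₁: p ≠ 0.36
Standard error: SE = √(p₀(1-p₀)/n) = √(0.36×0.64/218) = 0.032510
z-statistic: z = (p̂ - p₀)/SE = (0.356 - 0.36)/0.032510 = -0.1230
Critical value: z_0.05 = ±1.645
p-value = 0.9021
Decision: fail to reject H₀ at α = 0.1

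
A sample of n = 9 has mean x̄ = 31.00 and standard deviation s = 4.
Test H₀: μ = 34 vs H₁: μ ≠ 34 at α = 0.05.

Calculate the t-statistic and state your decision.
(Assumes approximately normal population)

df = n - 1 = 8
SE = s/√n = 4/√9 = 1.3333
t = (x̄ - μ₀)/SE = (31.00 - 34)/1.3333 = -2.2501
Critical value: t_{0.025,8} = ±2.306
p-value ≈ 0.0546
Decision: fail to reject H₀

Answer: t = -2.2501, fail to reject H₀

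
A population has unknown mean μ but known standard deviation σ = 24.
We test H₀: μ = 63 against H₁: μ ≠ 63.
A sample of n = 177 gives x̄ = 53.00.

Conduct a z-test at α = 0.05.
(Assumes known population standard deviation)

Standard error: SE = σ/√n = 24/√177 = 1.8040
z-statistic: z = (x̄ - μ₀)/SE = (53.00 - 63)/1.8040 = -5.5432
Critical value: ±1.960
p-value < 0.0001
Decision: reject H₀

Answer: z = -5.5432, reject H₀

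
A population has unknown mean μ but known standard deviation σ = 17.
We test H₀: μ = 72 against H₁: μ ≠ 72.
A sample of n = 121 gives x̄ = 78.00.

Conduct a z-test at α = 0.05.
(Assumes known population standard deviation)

Answer: z = 3.8822, reject H₀

Derivation:
Standard error: SE = σ/√n = 17/√121 = 1.5455
z-statistic: z = (x̄ - μ₀)/SE = (78.00 - 72)/1.5455 = 3.8822
Critical value: ±1.960
p-value = 0.0001
Decision: reject H₀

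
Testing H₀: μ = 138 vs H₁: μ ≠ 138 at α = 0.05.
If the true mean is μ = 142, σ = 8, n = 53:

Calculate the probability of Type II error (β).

SE = σ/√n = 8/√53 = 1.0989
Critical values: μ₀ ± z_0.025×SE = 138 ± 1.960×1.0989
Acceptance region: (135.8462, 140.1538)
Under H₁ (μ = 142): z_high = (140.1538 - 142)/1.0989 = -1.6800, z_low = (135.8462 - 142)/1.0989 = -5.6000
β = P(not reject | H₁) = Φ(-1.6800) - Φ(-5.6000) ≈ 0.0465

Answer: β ≈ 0.0465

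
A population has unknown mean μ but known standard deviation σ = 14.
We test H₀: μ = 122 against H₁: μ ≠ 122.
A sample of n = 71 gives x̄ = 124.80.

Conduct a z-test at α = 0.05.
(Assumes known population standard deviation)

Answer: z = 1.6852, fail to reject H₀

Derivation:
Standard error: SE = σ/√n = 14/√71 = 1.6615
z-statistic: z = (x̄ - μ₀)/SE = (124.80 - 122)/1.6615 = 1.6852
Critical value: ±1.960
p-value = 0.0919
Decision: fail to reject H₀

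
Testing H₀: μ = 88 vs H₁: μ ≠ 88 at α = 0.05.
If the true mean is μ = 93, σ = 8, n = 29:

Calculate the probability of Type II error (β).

SE = σ/√n = 8/√29 = 1.4856
Critical values: μ₀ ± z_0.025×SE = 88 ± 1.960×1.4856
Acceptance region: (85.0882, 90.9118)
Under H₁ (μ = 93): z_high = (90.9118 - 93)/1.4856 = -1.4056, z_low = (85.0882 - 93)/1.4856 = -5.3257
β = P(not reject | H₁) = Φ(-1.4056) - Φ(-5.3257) ≈ 0.0799

Answer: β ≈ 0.0799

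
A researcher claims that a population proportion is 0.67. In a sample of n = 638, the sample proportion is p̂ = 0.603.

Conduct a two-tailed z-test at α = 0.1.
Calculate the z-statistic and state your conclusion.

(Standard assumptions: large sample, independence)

Answer: z = -3.5991, reject H₀

Derivation:
H₀: p = 0.67, H₁: p ≠ 0.67
Standard error: SE = √(p₀(1-p₀)/n) = √(0.67×0.33/638) = 0.018616
z-statistic: z = (p̂ - p₀)/SE = (0.603 - 0.67)/0.018616 = -3.5991
Critical value: z_0.05 = ±1.645
p-value = 0.0003
Decision: reject H₀ at α = 0.1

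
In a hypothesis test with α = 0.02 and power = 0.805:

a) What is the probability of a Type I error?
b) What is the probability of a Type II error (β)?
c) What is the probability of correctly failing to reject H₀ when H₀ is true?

Answer: a) 0.02, b) 0.195, c) 0.98

Derivation:
a) Type I error probability = α = 0.02
b) Power = P(reject H₀ | H₁ true) = 1 - β = 0.805, so Type II error probability = β = 1 - Power = 0.195
c) P(fail to reject H₀ | H₀ true) = 1 - α = 0.98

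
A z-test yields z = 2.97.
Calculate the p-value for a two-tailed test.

Answer: p-value ≈ 0.0030

Derivation:
For z = 2.97:
p = 2×P(Z > |2.97|) = 2×(1 - Φ(2.97)) = 0.0030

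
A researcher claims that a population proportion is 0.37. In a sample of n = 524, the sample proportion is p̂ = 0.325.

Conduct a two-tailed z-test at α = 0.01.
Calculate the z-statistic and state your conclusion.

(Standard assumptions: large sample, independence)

H₀: p = 0.37, H₁: p ≠ 0.37
Standard error: SE = √(p₀(1-p₀)/n) = √(0.37×0.63/524) = 0.021091
z-statistic: z = (p̂ - p₀)/SE = (0.325 - 0.37)/0.021091 = -2.1336
Critical value: z_0.005 = ±2.576
p-value = 0.0329
Decision: fail to reject H₀ at α = 0.01

Answer: z = -2.1336, fail to reject H₀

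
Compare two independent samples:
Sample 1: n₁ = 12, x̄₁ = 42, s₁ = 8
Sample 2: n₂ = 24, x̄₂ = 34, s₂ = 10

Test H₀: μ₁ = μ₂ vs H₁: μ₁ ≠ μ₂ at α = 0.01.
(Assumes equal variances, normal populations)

Answer: t = 2.4072, fail to reject H₀

Derivation:
Pooled variance: s²_p = [11×8² + 23×10²]/(34) = 88.3529
s_p = 9.3996
SE = s_p×√(1/n₁ + 1/n₂) = 9.3996×√(1/12 + 1/24) = 3.3233
t = (x̄₁ - x̄₂)/SE = (42 - 34)/3.3233 = 2.4072
df = 34, t-critical = ±2.728
Decision: fail to reject H₀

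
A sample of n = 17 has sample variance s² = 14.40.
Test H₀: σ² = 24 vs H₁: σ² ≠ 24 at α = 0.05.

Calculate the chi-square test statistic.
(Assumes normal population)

Answer: χ² = 9.6000, fail to reject H₀

Derivation:
df = n - 1 = 16
χ² = (n-1)s²/σ₀² = 16×14.40/24 = 9.6000
Critical values: χ²_{0.975,16} = 6.908, χ²_{0.025,16} = 28.845
Rejection region: χ² < 6.908 or χ² > 28.845
Decision: fail to reject H₀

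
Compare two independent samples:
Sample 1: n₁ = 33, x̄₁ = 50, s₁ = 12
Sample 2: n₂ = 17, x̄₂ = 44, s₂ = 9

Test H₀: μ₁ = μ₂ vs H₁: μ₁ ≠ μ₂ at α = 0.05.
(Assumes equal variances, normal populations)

Answer: t = 1.8121, fail to reject H₀

Derivation:
Pooled variance: s²_p = [32×12² + 16×9²]/(48) = 123.0000
s_p = 11.0905
SE = s_p×√(1/n₁ + 1/n₂) = 11.0905×√(1/33 + 1/17) = 3.3110
t = (x̄₁ - x̄₂)/SE = (50 - 44)/3.3110 = 1.8121
df = 48, t-critical = ±2.011
Decision: fail to reject H₀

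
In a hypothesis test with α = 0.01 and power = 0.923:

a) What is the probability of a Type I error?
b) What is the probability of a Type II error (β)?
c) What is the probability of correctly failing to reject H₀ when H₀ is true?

a) Type I error probability = α = 0.01
b) Power = P(reject H₀ | H₁ true) = 1 - β = 0.923, so Type II error probability = β = 1 - Power = 0.077
c) P(fail to reject H₀ | H₀ true) = 1 - α = 0.99

Answer: a) 0.01, b) 0.077, c) 0.99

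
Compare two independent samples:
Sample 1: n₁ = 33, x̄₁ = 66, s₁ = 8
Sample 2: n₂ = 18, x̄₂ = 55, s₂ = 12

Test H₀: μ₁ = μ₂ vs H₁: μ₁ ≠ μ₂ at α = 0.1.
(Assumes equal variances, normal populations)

Pooled variance: s²_p = [32×8² + 17×12²]/(49) = 91.7551
s_p = 9.5789
SE = s_p×√(1/n₁ + 1/n₂) = 9.5789×√(1/33 + 1/18) = 2.8068
t = (x̄₁ - x̄₂)/SE = (66 - 55)/2.8068 = 3.9191
df = 49, t-critical = ±1.677
Decision: reject H₀

Answer: t = 3.9191, reject H₀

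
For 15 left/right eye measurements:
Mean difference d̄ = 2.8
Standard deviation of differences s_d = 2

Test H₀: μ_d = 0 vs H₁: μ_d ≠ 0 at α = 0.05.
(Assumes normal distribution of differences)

df = n - 1 = 14
SE = s_d/√n = 2/√15 = 0.5164
t = d̄/SE = 2.8/0.5164 = 5.4222
Critical value: t_{0.025,14} = ±2.145
p-value ≈ 0.0001
Decision: reject H₀

Answer: t = 5.4222, reject H₀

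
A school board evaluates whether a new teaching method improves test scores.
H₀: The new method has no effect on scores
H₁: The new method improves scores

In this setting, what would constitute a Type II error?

Type I error (α): Rejecting H₀ when H₀ is true
Type II error (β): Failing to reject H₀ when H₁ is true

Answer: Failing to adopt an effective teaching method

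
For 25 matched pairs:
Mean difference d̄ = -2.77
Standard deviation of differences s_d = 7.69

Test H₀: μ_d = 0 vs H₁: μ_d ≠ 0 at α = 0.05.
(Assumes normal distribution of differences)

df = n - 1 = 24
SE = s_d/√n = 7.69/√25 = 1.5380
t = d̄/SE = -2.77/1.5380 = -1.8010
Critical value: t_{0.025,24} = ±2.064
p-value ≈ 0.0843
Decision: fail to reject H₀

Answer: t = -1.8010, fail to reject H₀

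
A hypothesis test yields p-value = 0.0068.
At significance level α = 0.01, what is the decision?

Compare p-value to α:
0.0068 < 0.01
Decision: reject H₀

Answer: reject H₀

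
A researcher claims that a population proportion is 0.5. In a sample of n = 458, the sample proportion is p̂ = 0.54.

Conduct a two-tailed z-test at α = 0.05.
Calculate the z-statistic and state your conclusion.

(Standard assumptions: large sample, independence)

H₀: p = 0.5, H₁: p ≠ 0.5
Standard error: SE = √(p₀(1-p₀)/n) = √(0.5×0.5/458) = 0.023363
z-statistic: z = (p̂ - p₀)/SE = (0.54 - 0.5)/0.023363 = 1.7121
Critical value: z_0.025 = ±1.960
p-value = 0.0869
Decision: fail to reject H₀ at α = 0.05

Answer: z = 1.7121, fail to reject H₀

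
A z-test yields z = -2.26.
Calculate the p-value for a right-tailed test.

For z = -2.26:
p = P(Z > -2.26) = 1 - Φ(-2.26) = 0.9881

Answer: p-value ≈ 0.9881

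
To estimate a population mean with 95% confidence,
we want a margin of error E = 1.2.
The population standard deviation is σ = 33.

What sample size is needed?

z_0.025 = 1.960
n = (z×σ/E)² = (1.960×33/1.2)²
n = 2905.2100
Round up: n = 2906

Answer: n = 2906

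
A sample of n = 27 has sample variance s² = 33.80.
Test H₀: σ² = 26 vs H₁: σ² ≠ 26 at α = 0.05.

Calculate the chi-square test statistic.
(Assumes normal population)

df = n - 1 = 26
χ² = (n-1)s²/σ₀² = 26×33.80/26 = 33.8000
Critical values: χ²_{0.975,26} = 13.844, χ²_{0.025,26} = 41.923
Rejection region: χ² < 13.844 or χ² > 41.923
Decision: fail to reject H₀

Answer: χ² = 33.8000, fail to reject H₀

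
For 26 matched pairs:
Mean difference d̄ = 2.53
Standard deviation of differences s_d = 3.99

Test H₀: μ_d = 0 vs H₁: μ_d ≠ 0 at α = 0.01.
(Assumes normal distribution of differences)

Answer: t = 3.2332, reject H₀

Derivation:
df = n - 1 = 25
SE = s_d/√n = 3.99/√26 = 0.7825
t = d̄/SE = 2.53/0.7825 = 3.2332
Critical value: t_{0.005,25} = ±2.787
p-value ≈ 0.0034
Decision: reject H₀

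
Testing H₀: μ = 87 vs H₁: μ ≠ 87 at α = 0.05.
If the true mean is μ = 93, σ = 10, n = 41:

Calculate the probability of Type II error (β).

SE = σ/√n = 10/√41 = 1.5617
Critical values: μ₀ ± z_0.025×SE = 87 ± 1.960×1.5617
Acceptance region: (83.9391, 90.0609)
Under H₁ (μ = 93): z_high = (90.0609 - 93)/1.5617 = -1.8820, z_low = (83.9391 - 93)/1.5617 = -5.8019
β = P(not reject | H₁) = Φ(-1.8820) - Φ(-5.8019) ≈ 0.0299

Answer: β ≈ 0.0299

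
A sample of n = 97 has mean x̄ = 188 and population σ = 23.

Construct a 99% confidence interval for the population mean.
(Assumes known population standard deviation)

Confidence level: 99%, α = 0.01
z_0.005 = 2.576
SE = σ/√n = 23/√97 = 2.3353
Margin of error = 2.576 × 2.3353 = 6.0157
CI: x̄ ± margin = 188 ± 6.0157
CI: (181.9843, 194.0157)

Answer: (181.9843, 194.0157)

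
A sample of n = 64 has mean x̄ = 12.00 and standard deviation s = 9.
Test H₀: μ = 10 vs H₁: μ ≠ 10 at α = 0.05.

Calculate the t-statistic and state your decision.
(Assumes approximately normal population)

df = n - 1 = 63
SE = s/√n = 9/√64 = 1.1250
t = (x̄ - μ₀)/SE = (12.00 - 10)/1.1250 = 1.7778
Critical value: t_{0.025,63} = ±1.998
p-value ≈ 0.0803
Decision: fail to reject H₀

Answer: t = 1.7778, fail to reject H₀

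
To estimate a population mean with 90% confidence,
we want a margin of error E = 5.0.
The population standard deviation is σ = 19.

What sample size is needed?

Answer: n = 40

Derivation:
z_0.05 = 1.645
n = (z×σ/E)² = (1.645×19/5.0)²
n = 39.0750
Round up: n = 40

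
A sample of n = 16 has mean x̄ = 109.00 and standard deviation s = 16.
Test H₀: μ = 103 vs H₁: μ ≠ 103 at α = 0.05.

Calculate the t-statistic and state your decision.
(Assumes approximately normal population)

Answer: t = 1.5000, fail to reject H₀

Derivation:
df = n - 1 = 15
SE = s/√n = 16/√16 = 4.0000
t = (x̄ - μ₀)/SE = (109.00 - 103)/4.0000 = 1.5000
Critical value: t_{0.025,15} = ±2.131
p-value ≈ 0.1544
Decision: fail to reject H₀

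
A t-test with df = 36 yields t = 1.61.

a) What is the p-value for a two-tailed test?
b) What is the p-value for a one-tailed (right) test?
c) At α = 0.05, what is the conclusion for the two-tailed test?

Answer: a) 0.1161, b) 0.0581, c) fail to reject H₀

Derivation:
Using t-distribution with df = 36:
a) Two-tailed: p = 2×P(T > 1.61) = 0.1161
b) One-tailed: p = P(T > 1.61) = 0.0581
c) 0.1161 ≥ 0.05, fail to reject H₀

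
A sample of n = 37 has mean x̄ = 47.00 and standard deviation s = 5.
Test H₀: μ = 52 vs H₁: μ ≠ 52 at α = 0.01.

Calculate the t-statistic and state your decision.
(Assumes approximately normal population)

df = n - 1 = 36
SE = s/√n = 5/√37 = 0.8220
t = (x̄ - μ₀)/SE = (47.00 - 52)/0.8220 = -6.0827
Critical value: t_{0.005,36} = ±2.719
p-value < 0.0001
Decision: reject H₀

Answer: t = -6.0827, reject H₀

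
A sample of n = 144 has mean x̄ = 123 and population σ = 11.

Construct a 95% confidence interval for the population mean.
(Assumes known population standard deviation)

Answer: (121.2033, 124.7967)

Derivation:
Confidence level: 95%, α = 0.05
z_0.025 = 1.960
SE = σ/√n = 11/√144 = 0.9167
Margin of error = 1.960 × 0.9167 = 1.7967
CI: x̄ ± margin = 123 ± 1.7967
CI: (121.2033, 124.7967)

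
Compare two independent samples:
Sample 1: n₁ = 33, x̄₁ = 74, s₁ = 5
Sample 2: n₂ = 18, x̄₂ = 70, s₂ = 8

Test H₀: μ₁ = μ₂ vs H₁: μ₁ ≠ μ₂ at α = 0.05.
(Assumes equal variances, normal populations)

Pooled variance: s²_p = [32×5² + 17×8²]/(49) = 38.5306
s_p = 6.2073
SE = s_p×√(1/n₁ + 1/n₂) = 6.2073×√(1/33 + 1/18) = 1.8188
t = (x̄₁ - x̄₂)/SE = (74 - 70)/1.8188 = 2.1993
df = 49, t-critical = ±2.010
Decision: reject H₀

Answer: t = 2.1993, reject H₀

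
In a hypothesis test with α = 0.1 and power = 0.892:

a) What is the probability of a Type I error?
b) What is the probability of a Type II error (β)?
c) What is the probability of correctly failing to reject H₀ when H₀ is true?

Answer: a) 0.1, b) 0.108, c) 0.9

Derivation:
a) Type I error probability = α = 0.1
b) Power = P(reject H₀ | H₁ true) = 1 - β = 0.892, so Type II error probability = β = 1 - Power = 0.108
c) P(fail to reject H₀ | H₀ true) = 1 - α = 0.9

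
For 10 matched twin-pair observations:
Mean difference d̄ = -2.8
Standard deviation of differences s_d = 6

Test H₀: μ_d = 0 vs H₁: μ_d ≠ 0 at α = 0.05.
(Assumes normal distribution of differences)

df = n - 1 = 9
SE = s_d/√n = 6/√10 = 1.8974
t = d̄/SE = -2.8/1.8974 = -1.4757
Critical value: t_{0.025,9} = ±2.262
p-value ≈ 0.1741
Decision: fail to reject H₀

Answer: t = -1.4757, fail to reject H₀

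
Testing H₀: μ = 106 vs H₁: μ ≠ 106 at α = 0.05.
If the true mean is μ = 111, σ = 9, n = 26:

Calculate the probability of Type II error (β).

Answer: β ≈ 0.1914

Derivation:
SE = σ/√n = 9/√26 = 1.7650
Critical values: μ₀ ± z_0.025×SE = 106 ± 1.960×1.7650
Acceptance region: (102.5406, 109.4594)
Under H₁ (μ = 111): z_high = (109.4594 - 111)/1.7650 = -0.8729, z_low = (102.5406 - 111)/1.7650 = -4.7929
β = P(not reject | H₁) = Φ(-0.8729) - Φ(-4.7929) ≈ 0.1914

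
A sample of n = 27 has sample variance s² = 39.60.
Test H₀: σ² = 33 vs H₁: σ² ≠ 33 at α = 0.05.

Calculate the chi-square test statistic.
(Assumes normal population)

df = n - 1 = 26
χ² = (n-1)s²/σ₀² = 26×39.60/33 = 31.2000
Critical values: χ²_{0.975,26} = 13.844, χ²_{0.025,26} = 41.923
Rejection region: χ² < 13.844 or χ² > 41.923
Decision: fail to reject H₀

Answer: χ² = 31.2000, fail to reject H₀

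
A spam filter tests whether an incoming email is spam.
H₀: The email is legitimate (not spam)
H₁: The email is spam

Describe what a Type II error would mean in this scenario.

Answer: Letting a spam email through to the inbox

Derivation:
Type I error: rejecting H₀ when it is actually true (false positive).
Type II error: failing to reject H₀ when H₁ is actually true (false negative).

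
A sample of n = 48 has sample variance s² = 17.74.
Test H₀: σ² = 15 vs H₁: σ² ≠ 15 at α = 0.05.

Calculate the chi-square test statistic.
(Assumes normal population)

Answer: χ² = 55.5853, fail to reject H₀

Derivation:
df = n - 1 = 47
χ² = (n-1)s²/σ₀² = 47×17.74/15 = 55.5853
Critical values: χ²_{0.975,47} = 29.956, χ²_{0.025,47} = 67.821
Rejection region: χ² < 29.956 or χ² > 67.821
Decision: fail to reject H₀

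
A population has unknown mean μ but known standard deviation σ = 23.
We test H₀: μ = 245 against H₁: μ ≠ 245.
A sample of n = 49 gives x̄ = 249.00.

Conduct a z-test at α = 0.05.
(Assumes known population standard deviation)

Standard error: SE = σ/√n = 23/√49 = 3.2857
z-statistic: z = (x̄ - μ₀)/SE = (249.00 - 245)/3.2857 = 1.2174
Critical value: ±1.960
p-value = 0.2235
Decision: fail to reject H₀

Answer: z = 1.2174, fail to reject H₀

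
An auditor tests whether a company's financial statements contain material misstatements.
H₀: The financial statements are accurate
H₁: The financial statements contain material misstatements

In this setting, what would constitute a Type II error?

Answer: Failing to detect material misstatements that are actually present

Derivation:
Type I error (α): Rejecting H₀ when H₀ is true
Type II error (β): Failing to reject H₀ when H₁ is true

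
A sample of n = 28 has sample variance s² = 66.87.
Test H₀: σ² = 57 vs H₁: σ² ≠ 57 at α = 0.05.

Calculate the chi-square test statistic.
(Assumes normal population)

Answer: χ² = 31.6753, fail to reject H₀

Derivation:
df = n - 1 = 27
χ² = (n-1)s²/σ₀² = 27×66.87/57 = 31.6753
Critical values: χ²_{0.975,27} = 14.573, χ²_{0.025,27} = 43.195
Rejection region: χ² < 14.573 or χ² > 43.195
Decision: fail to reject H₀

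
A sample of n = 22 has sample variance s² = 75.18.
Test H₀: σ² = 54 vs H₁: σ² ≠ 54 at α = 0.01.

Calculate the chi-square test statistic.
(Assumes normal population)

df = n - 1 = 21
χ² = (n-1)s²/σ₀² = 21×75.18/54 = 29.2367
Critical values: χ²_{0.995,21} = 8.034, χ²_{0.005,21} = 41.401
Rejection region: χ² < 8.034 or χ² > 41.401
Decision: fail to reject H₀

Answer: χ² = 29.2367, fail to reject H₀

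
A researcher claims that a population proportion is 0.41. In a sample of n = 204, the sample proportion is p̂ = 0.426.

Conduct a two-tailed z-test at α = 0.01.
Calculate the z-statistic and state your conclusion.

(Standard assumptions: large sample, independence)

H₀: p = 0.41, H₁: p ≠ 0.41
Standard error: SE = √(p₀(1-p₀)/n) = √(0.41×0.59/204) = 0.034435
z-statistic: z = (p̂ - p₀)/SE = (0.426 - 0.41)/0.034435 = 0.4646
Critical value: z_0.005 = ±2.576
p-value = 0.6422
Decision: fail to reject H₀ at α = 0.01

Answer: z = 0.4646, fail to reject H₀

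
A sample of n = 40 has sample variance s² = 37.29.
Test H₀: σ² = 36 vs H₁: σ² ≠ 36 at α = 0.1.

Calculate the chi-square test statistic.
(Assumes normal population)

Answer: χ² = 40.3975, fail to reject H₀

Derivation:
df = n - 1 = 39
χ² = (n-1)s²/σ₀² = 39×37.29/36 = 40.3975
Critical values: χ²_{0.95,39} = 25.695, χ²_{0.05,39} = 54.572
Rejection region: χ² < 25.695 or χ² > 54.572
Decision: fail to reject H₀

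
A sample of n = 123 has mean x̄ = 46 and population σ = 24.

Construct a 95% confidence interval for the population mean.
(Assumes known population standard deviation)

Confidence level: 95%, α = 0.05
z_0.025 = 1.960
SE = σ/√n = 24/√123 = 2.1640
Margin of error = 1.960 × 2.1640 = 4.2414
CI: x̄ ± margin = 46 ± 4.2414
CI: (41.7586, 50.2414)

Answer: (41.7586, 50.2414)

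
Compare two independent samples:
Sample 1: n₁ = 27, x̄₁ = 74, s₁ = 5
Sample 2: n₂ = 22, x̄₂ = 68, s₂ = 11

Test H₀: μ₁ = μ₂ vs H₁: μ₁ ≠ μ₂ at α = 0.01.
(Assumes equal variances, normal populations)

Pooled variance: s²_p = [26×5² + 21×11²]/(47) = 67.8936
s_p = 8.2398
SE = s_p×√(1/n₁ + 1/n₂) = 8.2398×√(1/27 + 1/22) = 2.3666
t = (x̄₁ - x̄₂)/SE = (74 - 68)/2.3666 = 2.5353
df = 47, t-critical = ±2.685
Decision: fail to reject H₀

Answer: t = 2.5353, fail to reject H₀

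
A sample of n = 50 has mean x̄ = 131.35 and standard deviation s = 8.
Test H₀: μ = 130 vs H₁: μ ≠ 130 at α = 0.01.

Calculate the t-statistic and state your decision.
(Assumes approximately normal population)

Answer: t = 1.1932, fail to reject H₀

Derivation:
df = n - 1 = 49
SE = s/√n = 8/√50 = 1.1314
t = (x̄ - μ₀)/SE = (131.35 - 130)/1.1314 = 1.1932
Critical value: t_{0.005,49} = ±2.680
p-value ≈ 0.2385
Decision: fail to reject H₀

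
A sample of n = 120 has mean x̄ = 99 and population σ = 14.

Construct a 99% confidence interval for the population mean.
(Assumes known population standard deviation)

Answer: (95.7079, 102.2921)

Derivation:
Confidence level: 99%, α = 0.01
z_0.005 = 2.576
SE = σ/√n = 14/√120 = 1.2780
Margin of error = 2.576 × 1.2780 = 3.2921
CI: x̄ ± margin = 99 ± 3.2921
CI: (95.7079, 102.2921)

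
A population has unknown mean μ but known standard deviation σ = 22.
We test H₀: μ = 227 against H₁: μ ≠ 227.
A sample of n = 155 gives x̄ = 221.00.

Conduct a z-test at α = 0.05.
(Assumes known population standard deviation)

Answer: z = -3.3954, reject H₀

Derivation:
Standard error: SE = σ/√n = 22/√155 = 1.7671
z-statistic: z = (x̄ - μ₀)/SE = (221.00 - 227)/1.7671 = -3.3954
Critical value: ±1.960
p-value = 0.0007
Decision: reject H₀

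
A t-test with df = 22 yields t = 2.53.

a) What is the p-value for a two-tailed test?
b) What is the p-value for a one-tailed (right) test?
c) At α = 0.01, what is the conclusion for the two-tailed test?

Using t-distribution with df = 22:
a) Two-tailed: p = 2×P(T > 2.53) = 0.0191
b) One-tailed: p = P(T > 2.53) = 0.0095
c) 0.0191 ≥ 0.01, fail to reject H₀

Answer: a) 0.0191, b) 0.0095, c) fail to reject H₀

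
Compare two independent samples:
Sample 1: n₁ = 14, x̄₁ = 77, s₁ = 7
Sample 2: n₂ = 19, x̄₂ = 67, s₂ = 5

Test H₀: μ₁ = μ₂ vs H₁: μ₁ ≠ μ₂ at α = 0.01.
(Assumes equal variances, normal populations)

Pooled variance: s²_p = [13×7² + 18×5²]/(31) = 35.0645
s_p = 5.9215
SE = s_p×√(1/n₁ + 1/n₂) = 5.9215×√(1/14 + 1/19) = 2.0857
t = (x̄₁ - x̄₂)/SE = (77 - 67)/2.0857 = 4.7946
df = 31, t-critical = ±2.744
Decision: reject H₀

Answer: t = 4.7946, reject H₀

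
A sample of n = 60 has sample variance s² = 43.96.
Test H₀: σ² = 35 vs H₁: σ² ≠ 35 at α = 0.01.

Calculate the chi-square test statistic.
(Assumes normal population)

df = n - 1 = 59
χ² = (n-1)s²/σ₀² = 59×43.96/35 = 74.1040
Critical values: χ²_{0.995,59} = 34.770, χ²_{0.005,59} = 90.715
Rejection region: χ² < 34.770 or χ² > 90.715
Decision: fail to reject H₀

Answer: χ² = 74.1040, fail to reject H₀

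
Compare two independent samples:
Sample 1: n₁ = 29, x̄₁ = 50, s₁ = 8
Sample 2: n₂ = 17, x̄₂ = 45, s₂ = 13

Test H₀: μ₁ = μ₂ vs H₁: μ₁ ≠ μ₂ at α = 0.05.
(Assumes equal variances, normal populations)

Answer: t = 1.6193, fail to reject H₀

Derivation:
Pooled variance: s²_p = [28×8² + 16×13²]/(44) = 102.1818
s_p = 10.1085
SE = s_p×√(1/n₁ + 1/n₂) = 10.1085×√(1/29 + 1/17) = 3.0878
t = (x̄₁ - x̄₂)/SE = (50 - 45)/3.0878 = 1.6193
df = 44, t-critical = ±2.015
Decision: fail to reject H₀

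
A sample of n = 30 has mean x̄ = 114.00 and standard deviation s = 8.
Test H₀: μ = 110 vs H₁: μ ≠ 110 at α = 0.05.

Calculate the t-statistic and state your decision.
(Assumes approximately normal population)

df = n - 1 = 29
SE = s/√n = 8/√30 = 1.4606
t = (x̄ - μ₀)/SE = (114.00 - 110)/1.4606 = 2.7386
Critical value: t_{0.025,29} = ±2.045
p-value ≈ 0.0104
Decision: reject H₀

Answer: t = 2.7386, reject H₀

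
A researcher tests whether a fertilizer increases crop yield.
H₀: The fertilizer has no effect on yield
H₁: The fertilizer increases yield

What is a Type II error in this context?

Answer: Failing to recommend an effective fertilizer

Derivation:
Type I error (α): Rejecting H₀ when H₀ is true
Type II error (β): Failing to reject H₀ when H₁ is true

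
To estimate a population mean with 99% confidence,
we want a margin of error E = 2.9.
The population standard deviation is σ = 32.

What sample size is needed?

Answer: n = 808

Derivation:
z_0.005 = 2.576
n = (z×σ/E)² = (2.576×32/2.9)²
n = 807.9708
Round up: n = 808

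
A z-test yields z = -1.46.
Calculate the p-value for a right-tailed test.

For z = -1.46:
p = P(Z > -1.46) = 1 - Φ(-1.46) = 0.9279

Answer: p-value ≈ 0.9279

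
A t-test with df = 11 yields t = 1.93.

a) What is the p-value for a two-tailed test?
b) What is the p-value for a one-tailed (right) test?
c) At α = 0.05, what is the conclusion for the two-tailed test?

Answer: a) 0.0798, b) 0.0399, c) fail to reject H₀

Derivation:
Using t-distribution with df = 11:
a) Two-tailed: p = 2×P(T > 1.93) = 0.0798
b) One-tailed: p = P(T > 1.93) = 0.0399
c) 0.0798 ≥ 0.05, fail to reject H₀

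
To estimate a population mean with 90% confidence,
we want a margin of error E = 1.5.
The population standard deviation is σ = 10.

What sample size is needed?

z_0.05 = 1.645
n = (z×σ/E)² = (1.645×10/1.5)²
n = 120.2678
Round up: n = 121

Answer: n = 121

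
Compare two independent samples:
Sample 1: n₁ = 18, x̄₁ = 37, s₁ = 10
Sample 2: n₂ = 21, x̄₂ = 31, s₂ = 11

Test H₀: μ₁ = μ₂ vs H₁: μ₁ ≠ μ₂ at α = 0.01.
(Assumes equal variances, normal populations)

Pooled variance: s²_p = [17×10² + 20×11²]/(37) = 111.3514
s_p = 10.5523
SE = s_p×√(1/n₁ + 1/n₂) = 10.5523×√(1/18 + 1/21) = 3.3895
t = (x̄₁ - x̄₂)/SE = (37 - 31)/3.3895 = 1.7702
df = 37, t-critical = ±2.715
Decision: fail to reject H₀

Answer: t = 1.7702, fail to reject H₀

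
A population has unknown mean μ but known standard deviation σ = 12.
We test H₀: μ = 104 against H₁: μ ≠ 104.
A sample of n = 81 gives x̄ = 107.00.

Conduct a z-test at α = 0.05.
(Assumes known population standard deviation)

Answer: z = 2.2501, reject H₀

Derivation:
Standard error: SE = σ/√n = 12/√81 = 1.3333
z-statistic: z = (x̄ - μ₀)/SE = (107.00 - 104)/1.3333 = 2.2501
Critical value: ±1.960
p-value = 0.0244
Decision: reject H₀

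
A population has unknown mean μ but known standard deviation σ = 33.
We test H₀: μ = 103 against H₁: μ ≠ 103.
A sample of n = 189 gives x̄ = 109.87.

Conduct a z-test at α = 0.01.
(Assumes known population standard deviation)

Standard error: SE = σ/√n = 33/√189 = 2.4004
z-statistic: z = (x̄ - μ₀)/SE = (109.87 - 103)/2.4004 = 2.8620
Critical value: ±2.576
p-value = 0.0042
Decision: reject H₀

Answer: z = 2.8620, reject H₀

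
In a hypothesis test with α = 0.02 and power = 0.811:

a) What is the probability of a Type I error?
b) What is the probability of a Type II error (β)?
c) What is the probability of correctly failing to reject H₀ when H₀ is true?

a) Type I error probability = α = 0.02
b) Power = P(reject H₀ | H₁ true) = 1 - β = 0.811, so Type II error probability = β = 1 - Power = 0.189
c) P(fail to reject H₀ | H₀ true) = 1 - α = 0.98

Answer: a) 0.02, b) 0.189, c) 0.98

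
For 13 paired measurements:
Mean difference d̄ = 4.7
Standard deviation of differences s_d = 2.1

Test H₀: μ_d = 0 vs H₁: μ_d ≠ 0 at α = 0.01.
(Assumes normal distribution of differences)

Answer: t = 8.0701, reject H₀

Derivation:
df = n - 1 = 12
SE = s_d/√n = 2.1/√13 = 0.5824
t = d̄/SE = 4.7/0.5824 = 8.0701
Critical value: t_{0.005,12} = ±3.055
p-value < 0.0001
Decision: reject H₀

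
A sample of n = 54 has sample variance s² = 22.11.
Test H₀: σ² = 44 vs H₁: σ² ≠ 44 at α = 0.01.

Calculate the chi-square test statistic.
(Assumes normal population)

df = n - 1 = 53
χ² = (n-1)s²/σ₀² = 53×22.11/44 = 26.6325
Critical values: χ²_{0.995,53} = 30.230, χ²_{0.005,53} = 83.253
Rejection region: χ² < 30.230 or χ² > 83.253
Decision: reject H₀

Answer: χ² = 26.6325, reject H₀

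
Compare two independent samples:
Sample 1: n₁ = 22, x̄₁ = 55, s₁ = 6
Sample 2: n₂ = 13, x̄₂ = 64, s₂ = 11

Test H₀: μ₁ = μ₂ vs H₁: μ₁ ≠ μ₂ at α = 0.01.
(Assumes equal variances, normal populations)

Answer: t = -3.1452, reject H₀

Derivation:
Pooled variance: s²_p = [21×6² + 12×11²]/(33) = 66.9091
s_p = 8.1798
SE = s_p×√(1/n₁ + 1/n₂) = 8.1798×√(1/22 + 1/13) = 2.8615
t = (x̄₁ - x̄₂)/SE = (55 - 64)/2.8615 = -3.1452
df = 33, t-critical = ±2.733
Decision: reject H₀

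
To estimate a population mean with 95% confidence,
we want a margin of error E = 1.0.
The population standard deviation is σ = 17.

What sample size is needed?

z_0.025 = 1.960
n = (z×σ/E)² = (1.960×17/1.0)²
n = 1110.2224
Round up: n = 1111

Answer: n = 1111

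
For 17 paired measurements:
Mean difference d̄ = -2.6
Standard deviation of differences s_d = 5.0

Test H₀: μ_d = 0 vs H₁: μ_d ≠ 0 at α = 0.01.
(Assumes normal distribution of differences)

Answer: t = -2.1440, fail to reject H₀

Derivation:
df = n - 1 = 16
SE = s_d/√n = 5.0/√17 = 1.2127
t = d̄/SE = -2.6/1.2127 = -2.1440
Critical value: t_{0.005,16} = ±2.921
p-value ≈ 0.0477
Decision: fail to reject H₀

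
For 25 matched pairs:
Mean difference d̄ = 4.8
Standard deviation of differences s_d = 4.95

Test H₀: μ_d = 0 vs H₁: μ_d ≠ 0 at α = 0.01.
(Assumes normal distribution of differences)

df = n - 1 = 24
SE = s_d/√n = 4.95/√25 = 0.9900
t = d̄/SE = 4.8/0.9900 = 4.8485
Critical value: t_{0.005,24} = ±2.797
p-value ≈ 0.0001
Decision: reject H₀

Answer: t = 4.8485, reject H₀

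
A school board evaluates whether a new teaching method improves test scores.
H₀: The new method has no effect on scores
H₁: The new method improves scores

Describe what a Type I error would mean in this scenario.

Type I error (α): Rejecting H₀ when H₀ is true
Type II error (β): Failing to reject H₀ when H₁ is true

Answer: Concluding the new method improves scores when it actually doesn't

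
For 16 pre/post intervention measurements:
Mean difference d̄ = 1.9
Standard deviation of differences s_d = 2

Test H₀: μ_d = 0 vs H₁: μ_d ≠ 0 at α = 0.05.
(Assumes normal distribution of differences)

Answer: t = 3.8000, reject H₀

Derivation:
df = n - 1 = 15
SE = s_d/√n = 2/√16 = 0.5000
t = d̄/SE = 1.9/0.5000 = 3.8000
Critical value: t_{0.025,15} = ±2.131
p-value ≈ 0.0017
Decision: reject H₀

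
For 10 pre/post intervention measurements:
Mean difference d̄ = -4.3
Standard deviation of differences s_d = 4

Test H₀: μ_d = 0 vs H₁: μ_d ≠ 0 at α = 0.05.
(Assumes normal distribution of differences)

Answer: t = -3.3995, reject H₀

Derivation:
df = n - 1 = 9
SE = s_d/√n = 4/√10 = 1.2649
t = d̄/SE = -4.3/1.2649 = -3.3995
Critical value: t_{0.025,9} = ±2.262
p-value ≈ 0.0079
Decision: reject H₀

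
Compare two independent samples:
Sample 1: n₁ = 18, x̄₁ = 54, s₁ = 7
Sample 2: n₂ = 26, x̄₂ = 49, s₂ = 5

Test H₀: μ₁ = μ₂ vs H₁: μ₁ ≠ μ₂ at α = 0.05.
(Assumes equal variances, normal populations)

Pooled variance: s²_p = [17×7² + 25×5²]/(42) = 34.7143
s_p = 5.8919
SE = s_p×√(1/n₁ + 1/n₂) = 5.8919×√(1/18 + 1/26) = 1.8066
t = (x̄₁ - x̄₂)/SE = (54 - 49)/1.8066 = 2.7676
df = 42, t-critical = ±2.018
Decision: reject H₀

Answer: t = 2.7676, reject H₀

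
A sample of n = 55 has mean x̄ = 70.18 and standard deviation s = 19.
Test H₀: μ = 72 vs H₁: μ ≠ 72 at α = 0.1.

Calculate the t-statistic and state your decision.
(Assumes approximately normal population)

df = n - 1 = 54
SE = s/√n = 19/√55 = 2.5620
t = (x̄ - μ₀)/SE = (70.18 - 72)/2.5620 = -0.7104
Critical value: t_{0.05,54} = ±1.674
p-value ≈ 0.4805
Decision: fail to reject H₀

Answer: t = -0.7104, fail to reject H₀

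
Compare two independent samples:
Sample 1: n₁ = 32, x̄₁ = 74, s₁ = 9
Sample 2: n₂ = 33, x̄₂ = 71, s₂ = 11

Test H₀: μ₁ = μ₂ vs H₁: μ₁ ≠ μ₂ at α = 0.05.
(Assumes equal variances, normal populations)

Pooled variance: s²_p = [31×9² + 32×11²]/(63) = 101.3175
s_p = 10.0657
SE = s_p×√(1/n₁ + 1/n₂) = 10.0657×√(1/32 + 1/33) = 2.4973
t = (x̄₁ - x̄₂)/SE = (74 - 71)/2.4973 = 1.2013
df = 63, t-critical = ±1.998
Decision: fail to reject H₀

Answer: t = 1.2013, fail to reject H₀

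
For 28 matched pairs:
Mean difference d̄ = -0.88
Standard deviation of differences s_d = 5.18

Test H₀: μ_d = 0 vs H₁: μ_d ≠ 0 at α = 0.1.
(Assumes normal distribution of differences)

df = n - 1 = 27
SE = s_d/√n = 5.18/√28 = 0.9789
t = d̄/SE = -0.88/0.9789 = -0.8990
Critical value: t_{0.05,27} = ±1.703
p-value ≈ 0.3766
Decision: fail to reject H₀

Answer: t = -0.8990, fail to reject H₀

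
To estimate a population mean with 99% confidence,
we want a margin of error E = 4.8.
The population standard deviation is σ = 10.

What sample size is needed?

z_0.005 = 2.576
n = (z×σ/E)² = (2.576×10/4.8)²
n = 28.8011
Round up: n = 29

Answer: n = 29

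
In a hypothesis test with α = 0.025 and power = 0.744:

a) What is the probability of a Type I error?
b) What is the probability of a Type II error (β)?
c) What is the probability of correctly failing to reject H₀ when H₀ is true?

Answer: a) 0.025, b) 0.256, c) 0.975

Derivation:
a) Type I error probability = α = 0.025
b) Power = P(reject H₀ | H₁ true) = 1 - β = 0.744, so Type II error probability = β = 1 - Power = 0.256
c) P(fail to reject H₀ | H₀ true) = 1 - α = 0.975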